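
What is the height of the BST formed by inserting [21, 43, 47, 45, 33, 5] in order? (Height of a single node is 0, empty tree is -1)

Insertion order: [21, 43, 47, 45, 33, 5]
Tree (level-order array): [21, 5, 43, None, None, 33, 47, None, None, 45]
Compute height bottom-up (empty subtree = -1):
  height(5) = 1 + max(-1, -1) = 0
  height(33) = 1 + max(-1, -1) = 0
  height(45) = 1 + max(-1, -1) = 0
  height(47) = 1 + max(0, -1) = 1
  height(43) = 1 + max(0, 1) = 2
  height(21) = 1 + max(0, 2) = 3
Height = 3


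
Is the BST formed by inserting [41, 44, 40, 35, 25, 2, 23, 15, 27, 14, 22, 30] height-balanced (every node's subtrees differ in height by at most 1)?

Tree (level-order array): [41, 40, 44, 35, None, None, None, 25, None, 2, 27, None, 23, None, 30, 15, None, None, None, 14, 22]
Definition: a tree is height-balanced if, at every node, |h(left) - h(right)| <= 1 (empty subtree has height -1).
Bottom-up per-node check:
  node 14: h_left=-1, h_right=-1, diff=0 [OK], height=0
  node 22: h_left=-1, h_right=-1, diff=0 [OK], height=0
  node 15: h_left=0, h_right=0, diff=0 [OK], height=1
  node 23: h_left=1, h_right=-1, diff=2 [FAIL (|1--1|=2 > 1)], height=2
  node 2: h_left=-1, h_right=2, diff=3 [FAIL (|-1-2|=3 > 1)], height=3
  node 30: h_left=-1, h_right=-1, diff=0 [OK], height=0
  node 27: h_left=-1, h_right=0, diff=1 [OK], height=1
  node 25: h_left=3, h_right=1, diff=2 [FAIL (|3-1|=2 > 1)], height=4
  node 35: h_left=4, h_right=-1, diff=5 [FAIL (|4--1|=5 > 1)], height=5
  node 40: h_left=5, h_right=-1, diff=6 [FAIL (|5--1|=6 > 1)], height=6
  node 44: h_left=-1, h_right=-1, diff=0 [OK], height=0
  node 41: h_left=6, h_right=0, diff=6 [FAIL (|6-0|=6 > 1)], height=7
Node 23 violates the condition: |1 - -1| = 2 > 1.
Result: Not balanced


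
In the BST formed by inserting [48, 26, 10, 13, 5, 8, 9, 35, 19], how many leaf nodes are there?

Tree built from: [48, 26, 10, 13, 5, 8, 9, 35, 19]
Tree (level-order array): [48, 26, None, 10, 35, 5, 13, None, None, None, 8, None, 19, None, 9]
Rule: A leaf has 0 children.
Per-node child counts:
  node 48: 1 child(ren)
  node 26: 2 child(ren)
  node 10: 2 child(ren)
  node 5: 1 child(ren)
  node 8: 1 child(ren)
  node 9: 0 child(ren)
  node 13: 1 child(ren)
  node 19: 0 child(ren)
  node 35: 0 child(ren)
Matching nodes: [9, 19, 35]
Count of leaf nodes: 3


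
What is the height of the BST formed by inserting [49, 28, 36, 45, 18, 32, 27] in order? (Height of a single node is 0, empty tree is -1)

Insertion order: [49, 28, 36, 45, 18, 32, 27]
Tree (level-order array): [49, 28, None, 18, 36, None, 27, 32, 45]
Compute height bottom-up (empty subtree = -1):
  height(27) = 1 + max(-1, -1) = 0
  height(18) = 1 + max(-1, 0) = 1
  height(32) = 1 + max(-1, -1) = 0
  height(45) = 1 + max(-1, -1) = 0
  height(36) = 1 + max(0, 0) = 1
  height(28) = 1 + max(1, 1) = 2
  height(49) = 1 + max(2, -1) = 3
Height = 3


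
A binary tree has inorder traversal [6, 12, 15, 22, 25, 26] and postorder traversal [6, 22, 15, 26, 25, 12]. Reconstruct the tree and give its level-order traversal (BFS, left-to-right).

Inorder:   [6, 12, 15, 22, 25, 26]
Postorder: [6, 22, 15, 26, 25, 12]
Algorithm: postorder visits root last, so walk postorder right-to-left;
each value is the root of the current inorder slice — split it at that
value, recurse on the right subtree first, then the left.
Recursive splits:
  root=12; inorder splits into left=[6], right=[15, 22, 25, 26]
  root=25; inorder splits into left=[15, 22], right=[26]
  root=26; inorder splits into left=[], right=[]
  root=15; inorder splits into left=[], right=[22]
  root=22; inorder splits into left=[], right=[]
  root=6; inorder splits into left=[], right=[]
Reconstructed level-order: [12, 6, 25, 15, 26, 22]


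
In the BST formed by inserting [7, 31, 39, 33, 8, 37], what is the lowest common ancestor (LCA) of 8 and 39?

Tree insertion order: [7, 31, 39, 33, 8, 37]
Tree (level-order array): [7, None, 31, 8, 39, None, None, 33, None, None, 37]
In a BST, the LCA of p=8, q=39 is the first node v on the
root-to-leaf path with p <= v <= q (go left if both < v, right if both > v).
Walk from root:
  at 7: both 8 and 39 > 7, go right
  at 31: 8 <= 31 <= 39, this is the LCA
LCA = 31


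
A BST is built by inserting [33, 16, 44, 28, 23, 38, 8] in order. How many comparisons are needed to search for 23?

Search path for 23: 33 -> 16 -> 28 -> 23
Found: True
Comparisons: 4


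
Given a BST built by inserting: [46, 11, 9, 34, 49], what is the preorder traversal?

Tree insertion order: [46, 11, 9, 34, 49]
Tree (level-order array): [46, 11, 49, 9, 34]
Preorder traversal: [46, 11, 9, 34, 49]


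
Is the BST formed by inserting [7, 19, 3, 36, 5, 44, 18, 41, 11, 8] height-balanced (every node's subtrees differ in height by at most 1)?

Tree (level-order array): [7, 3, 19, None, 5, 18, 36, None, None, 11, None, None, 44, 8, None, 41]
Definition: a tree is height-balanced if, at every node, |h(left) - h(right)| <= 1 (empty subtree has height -1).
Bottom-up per-node check:
  node 5: h_left=-1, h_right=-1, diff=0 [OK], height=0
  node 3: h_left=-1, h_right=0, diff=1 [OK], height=1
  node 8: h_left=-1, h_right=-1, diff=0 [OK], height=0
  node 11: h_left=0, h_right=-1, diff=1 [OK], height=1
  node 18: h_left=1, h_right=-1, diff=2 [FAIL (|1--1|=2 > 1)], height=2
  node 41: h_left=-1, h_right=-1, diff=0 [OK], height=0
  node 44: h_left=0, h_right=-1, diff=1 [OK], height=1
  node 36: h_left=-1, h_right=1, diff=2 [FAIL (|-1-1|=2 > 1)], height=2
  node 19: h_left=2, h_right=2, diff=0 [OK], height=3
  node 7: h_left=1, h_right=3, diff=2 [FAIL (|1-3|=2 > 1)], height=4
Node 18 violates the condition: |1 - -1| = 2 > 1.
Result: Not balanced


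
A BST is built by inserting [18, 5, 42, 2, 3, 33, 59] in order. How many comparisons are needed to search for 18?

Search path for 18: 18
Found: True
Comparisons: 1


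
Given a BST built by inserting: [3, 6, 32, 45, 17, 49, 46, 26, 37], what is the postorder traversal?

Tree insertion order: [3, 6, 32, 45, 17, 49, 46, 26, 37]
Tree (level-order array): [3, None, 6, None, 32, 17, 45, None, 26, 37, 49, None, None, None, None, 46]
Postorder traversal: [26, 17, 37, 46, 49, 45, 32, 6, 3]


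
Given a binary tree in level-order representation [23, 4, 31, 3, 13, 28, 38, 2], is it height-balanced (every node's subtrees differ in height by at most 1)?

Tree (level-order array): [23, 4, 31, 3, 13, 28, 38, 2]
Definition: a tree is height-balanced if, at every node, |h(left) - h(right)| <= 1 (empty subtree has height -1).
Bottom-up per-node check:
  node 2: h_left=-1, h_right=-1, diff=0 [OK], height=0
  node 3: h_left=0, h_right=-1, diff=1 [OK], height=1
  node 13: h_left=-1, h_right=-1, diff=0 [OK], height=0
  node 4: h_left=1, h_right=0, diff=1 [OK], height=2
  node 28: h_left=-1, h_right=-1, diff=0 [OK], height=0
  node 38: h_left=-1, h_right=-1, diff=0 [OK], height=0
  node 31: h_left=0, h_right=0, diff=0 [OK], height=1
  node 23: h_left=2, h_right=1, diff=1 [OK], height=3
All nodes satisfy the balance condition.
Result: Balanced


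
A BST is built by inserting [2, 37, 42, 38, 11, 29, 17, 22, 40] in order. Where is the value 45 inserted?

Starting tree (level order): [2, None, 37, 11, 42, None, 29, 38, None, 17, None, None, 40, None, 22]
Insertion path: 2 -> 37 -> 42
Result: insert 45 as right child of 42
Final tree (level order): [2, None, 37, 11, 42, None, 29, 38, 45, 17, None, None, 40, None, None, None, 22]


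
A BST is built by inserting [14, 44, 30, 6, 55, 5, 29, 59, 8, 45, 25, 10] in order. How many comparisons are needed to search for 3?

Search path for 3: 14 -> 6 -> 5
Found: False
Comparisons: 3


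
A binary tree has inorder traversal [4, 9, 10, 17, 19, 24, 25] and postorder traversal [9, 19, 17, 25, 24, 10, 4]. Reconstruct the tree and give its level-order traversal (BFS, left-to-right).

Inorder:   [4, 9, 10, 17, 19, 24, 25]
Postorder: [9, 19, 17, 25, 24, 10, 4]
Algorithm: postorder visits root last, so walk postorder right-to-left;
each value is the root of the current inorder slice — split it at that
value, recurse on the right subtree first, then the left.
Recursive splits:
  root=4; inorder splits into left=[], right=[9, 10, 17, 19, 24, 25]
  root=10; inorder splits into left=[9], right=[17, 19, 24, 25]
  root=24; inorder splits into left=[17, 19], right=[25]
  root=25; inorder splits into left=[], right=[]
  root=17; inorder splits into left=[], right=[19]
  root=19; inorder splits into left=[], right=[]
  root=9; inorder splits into left=[], right=[]
Reconstructed level-order: [4, 10, 9, 24, 17, 25, 19]


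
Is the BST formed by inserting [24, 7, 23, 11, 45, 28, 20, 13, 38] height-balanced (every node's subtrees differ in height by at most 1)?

Tree (level-order array): [24, 7, 45, None, 23, 28, None, 11, None, None, 38, None, 20, None, None, 13]
Definition: a tree is height-balanced if, at every node, |h(left) - h(right)| <= 1 (empty subtree has height -1).
Bottom-up per-node check:
  node 13: h_left=-1, h_right=-1, diff=0 [OK], height=0
  node 20: h_left=0, h_right=-1, diff=1 [OK], height=1
  node 11: h_left=-1, h_right=1, diff=2 [FAIL (|-1-1|=2 > 1)], height=2
  node 23: h_left=2, h_right=-1, diff=3 [FAIL (|2--1|=3 > 1)], height=3
  node 7: h_left=-1, h_right=3, diff=4 [FAIL (|-1-3|=4 > 1)], height=4
  node 38: h_left=-1, h_right=-1, diff=0 [OK], height=0
  node 28: h_left=-1, h_right=0, diff=1 [OK], height=1
  node 45: h_left=1, h_right=-1, diff=2 [FAIL (|1--1|=2 > 1)], height=2
  node 24: h_left=4, h_right=2, diff=2 [FAIL (|4-2|=2 > 1)], height=5
Node 11 violates the condition: |-1 - 1| = 2 > 1.
Result: Not balanced


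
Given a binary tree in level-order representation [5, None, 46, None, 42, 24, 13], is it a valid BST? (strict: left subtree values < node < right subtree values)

Level-order array: [5, None, 46, None, 42, 24, 13]
Validate using subtree bounds (lo, hi): at each node, require lo < value < hi,
then recurse left with hi=value and right with lo=value.
Preorder trace (stopping at first violation):
  at node 5 with bounds (-inf, +inf): OK
  at node 46 with bounds (5, +inf): OK
  at node 42 with bounds (46, +inf): VIOLATION
Node 42 violates its bound: not (46 < 42 < +inf).
Result: Not a valid BST


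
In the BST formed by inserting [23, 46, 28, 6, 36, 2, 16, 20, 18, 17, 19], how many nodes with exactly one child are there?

Tree built from: [23, 46, 28, 6, 36, 2, 16, 20, 18, 17, 19]
Tree (level-order array): [23, 6, 46, 2, 16, 28, None, None, None, None, 20, None, 36, 18, None, None, None, 17, 19]
Rule: These are nodes with exactly 1 non-null child.
Per-node child counts:
  node 23: 2 child(ren)
  node 6: 2 child(ren)
  node 2: 0 child(ren)
  node 16: 1 child(ren)
  node 20: 1 child(ren)
  node 18: 2 child(ren)
  node 17: 0 child(ren)
  node 19: 0 child(ren)
  node 46: 1 child(ren)
  node 28: 1 child(ren)
  node 36: 0 child(ren)
Matching nodes: [16, 20, 46, 28]
Count of nodes with exactly one child: 4


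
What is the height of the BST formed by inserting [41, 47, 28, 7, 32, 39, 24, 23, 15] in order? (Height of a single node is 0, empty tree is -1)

Insertion order: [41, 47, 28, 7, 32, 39, 24, 23, 15]
Tree (level-order array): [41, 28, 47, 7, 32, None, None, None, 24, None, 39, 23, None, None, None, 15]
Compute height bottom-up (empty subtree = -1):
  height(15) = 1 + max(-1, -1) = 0
  height(23) = 1 + max(0, -1) = 1
  height(24) = 1 + max(1, -1) = 2
  height(7) = 1 + max(-1, 2) = 3
  height(39) = 1 + max(-1, -1) = 0
  height(32) = 1 + max(-1, 0) = 1
  height(28) = 1 + max(3, 1) = 4
  height(47) = 1 + max(-1, -1) = 0
  height(41) = 1 + max(4, 0) = 5
Height = 5


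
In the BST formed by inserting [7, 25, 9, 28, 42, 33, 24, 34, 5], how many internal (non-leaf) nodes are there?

Tree built from: [7, 25, 9, 28, 42, 33, 24, 34, 5]
Tree (level-order array): [7, 5, 25, None, None, 9, 28, None, 24, None, 42, None, None, 33, None, None, 34]
Rule: An internal node has at least one child.
Per-node child counts:
  node 7: 2 child(ren)
  node 5: 0 child(ren)
  node 25: 2 child(ren)
  node 9: 1 child(ren)
  node 24: 0 child(ren)
  node 28: 1 child(ren)
  node 42: 1 child(ren)
  node 33: 1 child(ren)
  node 34: 0 child(ren)
Matching nodes: [7, 25, 9, 28, 42, 33]
Count of internal (non-leaf) nodes: 6


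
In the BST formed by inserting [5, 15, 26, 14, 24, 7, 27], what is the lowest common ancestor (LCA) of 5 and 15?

Tree insertion order: [5, 15, 26, 14, 24, 7, 27]
Tree (level-order array): [5, None, 15, 14, 26, 7, None, 24, 27]
In a BST, the LCA of p=5, q=15 is the first node v on the
root-to-leaf path with p <= v <= q (go left if both < v, right if both > v).
Walk from root:
  at 5: 5 <= 5 <= 15, this is the LCA
LCA = 5


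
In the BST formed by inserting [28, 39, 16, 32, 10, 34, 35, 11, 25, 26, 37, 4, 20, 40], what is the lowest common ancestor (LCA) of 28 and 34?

Tree insertion order: [28, 39, 16, 32, 10, 34, 35, 11, 25, 26, 37, 4, 20, 40]
Tree (level-order array): [28, 16, 39, 10, 25, 32, 40, 4, 11, 20, 26, None, 34, None, None, None, None, None, None, None, None, None, None, None, 35, None, 37]
In a BST, the LCA of p=28, q=34 is the first node v on the
root-to-leaf path with p <= v <= q (go left if both < v, right if both > v).
Walk from root:
  at 28: 28 <= 28 <= 34, this is the LCA
LCA = 28


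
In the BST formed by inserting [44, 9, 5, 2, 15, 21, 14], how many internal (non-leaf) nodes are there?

Tree built from: [44, 9, 5, 2, 15, 21, 14]
Tree (level-order array): [44, 9, None, 5, 15, 2, None, 14, 21]
Rule: An internal node has at least one child.
Per-node child counts:
  node 44: 1 child(ren)
  node 9: 2 child(ren)
  node 5: 1 child(ren)
  node 2: 0 child(ren)
  node 15: 2 child(ren)
  node 14: 0 child(ren)
  node 21: 0 child(ren)
Matching nodes: [44, 9, 5, 15]
Count of internal (non-leaf) nodes: 4


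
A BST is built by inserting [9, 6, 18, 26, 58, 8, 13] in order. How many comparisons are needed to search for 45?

Search path for 45: 9 -> 18 -> 26 -> 58
Found: False
Comparisons: 4


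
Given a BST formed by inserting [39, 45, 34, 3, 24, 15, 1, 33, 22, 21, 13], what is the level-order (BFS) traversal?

Tree insertion order: [39, 45, 34, 3, 24, 15, 1, 33, 22, 21, 13]
Tree (level-order array): [39, 34, 45, 3, None, None, None, 1, 24, None, None, 15, 33, 13, 22, None, None, None, None, 21]
BFS from the root, enqueuing left then right child of each popped node:
  queue [39] -> pop 39, enqueue [34, 45], visited so far: [39]
  queue [34, 45] -> pop 34, enqueue [3], visited so far: [39, 34]
  queue [45, 3] -> pop 45, enqueue [none], visited so far: [39, 34, 45]
  queue [3] -> pop 3, enqueue [1, 24], visited so far: [39, 34, 45, 3]
  queue [1, 24] -> pop 1, enqueue [none], visited so far: [39, 34, 45, 3, 1]
  queue [24] -> pop 24, enqueue [15, 33], visited so far: [39, 34, 45, 3, 1, 24]
  queue [15, 33] -> pop 15, enqueue [13, 22], visited so far: [39, 34, 45, 3, 1, 24, 15]
  queue [33, 13, 22] -> pop 33, enqueue [none], visited so far: [39, 34, 45, 3, 1, 24, 15, 33]
  queue [13, 22] -> pop 13, enqueue [none], visited so far: [39, 34, 45, 3, 1, 24, 15, 33, 13]
  queue [22] -> pop 22, enqueue [21], visited so far: [39, 34, 45, 3, 1, 24, 15, 33, 13, 22]
  queue [21] -> pop 21, enqueue [none], visited so far: [39, 34, 45, 3, 1, 24, 15, 33, 13, 22, 21]
Result: [39, 34, 45, 3, 1, 24, 15, 33, 13, 22, 21]


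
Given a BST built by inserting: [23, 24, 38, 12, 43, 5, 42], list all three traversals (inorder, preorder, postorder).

Tree insertion order: [23, 24, 38, 12, 43, 5, 42]
Tree (level-order array): [23, 12, 24, 5, None, None, 38, None, None, None, 43, 42]
Inorder (L, root, R): [5, 12, 23, 24, 38, 42, 43]
Preorder (root, L, R): [23, 12, 5, 24, 38, 43, 42]
Postorder (L, R, root): [5, 12, 42, 43, 38, 24, 23]


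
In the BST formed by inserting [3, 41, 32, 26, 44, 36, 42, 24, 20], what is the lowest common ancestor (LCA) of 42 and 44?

Tree insertion order: [3, 41, 32, 26, 44, 36, 42, 24, 20]
Tree (level-order array): [3, None, 41, 32, 44, 26, 36, 42, None, 24, None, None, None, None, None, 20]
In a BST, the LCA of p=42, q=44 is the first node v on the
root-to-leaf path with p <= v <= q (go left if both < v, right if both > v).
Walk from root:
  at 3: both 42 and 44 > 3, go right
  at 41: both 42 and 44 > 41, go right
  at 44: 42 <= 44 <= 44, this is the LCA
LCA = 44


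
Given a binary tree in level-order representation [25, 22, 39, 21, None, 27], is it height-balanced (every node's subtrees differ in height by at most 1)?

Tree (level-order array): [25, 22, 39, 21, None, 27]
Definition: a tree is height-balanced if, at every node, |h(left) - h(right)| <= 1 (empty subtree has height -1).
Bottom-up per-node check:
  node 21: h_left=-1, h_right=-1, diff=0 [OK], height=0
  node 22: h_left=0, h_right=-1, diff=1 [OK], height=1
  node 27: h_left=-1, h_right=-1, diff=0 [OK], height=0
  node 39: h_left=0, h_right=-1, diff=1 [OK], height=1
  node 25: h_left=1, h_right=1, diff=0 [OK], height=2
All nodes satisfy the balance condition.
Result: Balanced


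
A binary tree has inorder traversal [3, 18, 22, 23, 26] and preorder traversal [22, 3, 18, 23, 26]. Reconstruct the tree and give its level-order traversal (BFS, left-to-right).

Inorder:  [3, 18, 22, 23, 26]
Preorder: [22, 3, 18, 23, 26]
Algorithm: preorder visits root first, so consume preorder in order;
for each root, split the current inorder slice at that value into
left-subtree inorder and right-subtree inorder, then recurse.
Recursive splits:
  root=22; inorder splits into left=[3, 18], right=[23, 26]
  root=3; inorder splits into left=[], right=[18]
  root=18; inorder splits into left=[], right=[]
  root=23; inorder splits into left=[], right=[26]
  root=26; inorder splits into left=[], right=[]
Reconstructed level-order: [22, 3, 23, 18, 26]


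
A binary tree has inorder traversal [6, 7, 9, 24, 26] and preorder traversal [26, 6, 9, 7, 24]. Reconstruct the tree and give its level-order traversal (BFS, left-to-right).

Inorder:  [6, 7, 9, 24, 26]
Preorder: [26, 6, 9, 7, 24]
Algorithm: preorder visits root first, so consume preorder in order;
for each root, split the current inorder slice at that value into
left-subtree inorder and right-subtree inorder, then recurse.
Recursive splits:
  root=26; inorder splits into left=[6, 7, 9, 24], right=[]
  root=6; inorder splits into left=[], right=[7, 9, 24]
  root=9; inorder splits into left=[7], right=[24]
  root=7; inorder splits into left=[], right=[]
  root=24; inorder splits into left=[], right=[]
Reconstructed level-order: [26, 6, 9, 7, 24]


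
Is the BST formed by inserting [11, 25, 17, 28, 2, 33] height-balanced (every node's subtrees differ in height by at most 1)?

Tree (level-order array): [11, 2, 25, None, None, 17, 28, None, None, None, 33]
Definition: a tree is height-balanced if, at every node, |h(left) - h(right)| <= 1 (empty subtree has height -1).
Bottom-up per-node check:
  node 2: h_left=-1, h_right=-1, diff=0 [OK], height=0
  node 17: h_left=-1, h_right=-1, diff=0 [OK], height=0
  node 33: h_left=-1, h_right=-1, diff=0 [OK], height=0
  node 28: h_left=-1, h_right=0, diff=1 [OK], height=1
  node 25: h_left=0, h_right=1, diff=1 [OK], height=2
  node 11: h_left=0, h_right=2, diff=2 [FAIL (|0-2|=2 > 1)], height=3
Node 11 violates the condition: |0 - 2| = 2 > 1.
Result: Not balanced


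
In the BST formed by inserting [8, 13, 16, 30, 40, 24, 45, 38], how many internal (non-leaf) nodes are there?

Tree built from: [8, 13, 16, 30, 40, 24, 45, 38]
Tree (level-order array): [8, None, 13, None, 16, None, 30, 24, 40, None, None, 38, 45]
Rule: An internal node has at least one child.
Per-node child counts:
  node 8: 1 child(ren)
  node 13: 1 child(ren)
  node 16: 1 child(ren)
  node 30: 2 child(ren)
  node 24: 0 child(ren)
  node 40: 2 child(ren)
  node 38: 0 child(ren)
  node 45: 0 child(ren)
Matching nodes: [8, 13, 16, 30, 40]
Count of internal (non-leaf) nodes: 5


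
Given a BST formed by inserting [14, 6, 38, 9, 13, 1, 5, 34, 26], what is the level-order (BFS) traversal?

Tree insertion order: [14, 6, 38, 9, 13, 1, 5, 34, 26]
Tree (level-order array): [14, 6, 38, 1, 9, 34, None, None, 5, None, 13, 26]
BFS from the root, enqueuing left then right child of each popped node:
  queue [14] -> pop 14, enqueue [6, 38], visited so far: [14]
  queue [6, 38] -> pop 6, enqueue [1, 9], visited so far: [14, 6]
  queue [38, 1, 9] -> pop 38, enqueue [34], visited so far: [14, 6, 38]
  queue [1, 9, 34] -> pop 1, enqueue [5], visited so far: [14, 6, 38, 1]
  queue [9, 34, 5] -> pop 9, enqueue [13], visited so far: [14, 6, 38, 1, 9]
  queue [34, 5, 13] -> pop 34, enqueue [26], visited so far: [14, 6, 38, 1, 9, 34]
  queue [5, 13, 26] -> pop 5, enqueue [none], visited so far: [14, 6, 38, 1, 9, 34, 5]
  queue [13, 26] -> pop 13, enqueue [none], visited so far: [14, 6, 38, 1, 9, 34, 5, 13]
  queue [26] -> pop 26, enqueue [none], visited so far: [14, 6, 38, 1, 9, 34, 5, 13, 26]
Result: [14, 6, 38, 1, 9, 34, 5, 13, 26]


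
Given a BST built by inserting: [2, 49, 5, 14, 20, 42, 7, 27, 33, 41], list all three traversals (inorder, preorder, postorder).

Tree insertion order: [2, 49, 5, 14, 20, 42, 7, 27, 33, 41]
Tree (level-order array): [2, None, 49, 5, None, None, 14, 7, 20, None, None, None, 42, 27, None, None, 33, None, 41]
Inorder (L, root, R): [2, 5, 7, 14, 20, 27, 33, 41, 42, 49]
Preorder (root, L, R): [2, 49, 5, 14, 7, 20, 42, 27, 33, 41]
Postorder (L, R, root): [7, 41, 33, 27, 42, 20, 14, 5, 49, 2]


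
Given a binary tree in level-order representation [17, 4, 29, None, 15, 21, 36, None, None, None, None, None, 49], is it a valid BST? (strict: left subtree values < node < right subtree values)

Level-order array: [17, 4, 29, None, 15, 21, 36, None, None, None, None, None, 49]
Validate using subtree bounds (lo, hi): at each node, require lo < value < hi,
then recurse left with hi=value and right with lo=value.
Preorder trace (stopping at first violation):
  at node 17 with bounds (-inf, +inf): OK
  at node 4 with bounds (-inf, 17): OK
  at node 15 with bounds (4, 17): OK
  at node 29 with bounds (17, +inf): OK
  at node 21 with bounds (17, 29): OK
  at node 36 with bounds (29, +inf): OK
  at node 49 with bounds (36, +inf): OK
No violation found at any node.
Result: Valid BST


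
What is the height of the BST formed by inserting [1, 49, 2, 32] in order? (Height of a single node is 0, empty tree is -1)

Insertion order: [1, 49, 2, 32]
Tree (level-order array): [1, None, 49, 2, None, None, 32]
Compute height bottom-up (empty subtree = -1):
  height(32) = 1 + max(-1, -1) = 0
  height(2) = 1 + max(-1, 0) = 1
  height(49) = 1 + max(1, -1) = 2
  height(1) = 1 + max(-1, 2) = 3
Height = 3


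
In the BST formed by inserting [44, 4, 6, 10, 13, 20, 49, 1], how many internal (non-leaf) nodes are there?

Tree built from: [44, 4, 6, 10, 13, 20, 49, 1]
Tree (level-order array): [44, 4, 49, 1, 6, None, None, None, None, None, 10, None, 13, None, 20]
Rule: An internal node has at least one child.
Per-node child counts:
  node 44: 2 child(ren)
  node 4: 2 child(ren)
  node 1: 0 child(ren)
  node 6: 1 child(ren)
  node 10: 1 child(ren)
  node 13: 1 child(ren)
  node 20: 0 child(ren)
  node 49: 0 child(ren)
Matching nodes: [44, 4, 6, 10, 13]
Count of internal (non-leaf) nodes: 5


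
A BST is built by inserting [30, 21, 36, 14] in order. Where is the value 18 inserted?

Starting tree (level order): [30, 21, 36, 14]
Insertion path: 30 -> 21 -> 14
Result: insert 18 as right child of 14
Final tree (level order): [30, 21, 36, 14, None, None, None, None, 18]


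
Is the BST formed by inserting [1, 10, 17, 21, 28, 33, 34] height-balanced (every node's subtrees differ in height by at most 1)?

Tree (level-order array): [1, None, 10, None, 17, None, 21, None, 28, None, 33, None, 34]
Definition: a tree is height-balanced if, at every node, |h(left) - h(right)| <= 1 (empty subtree has height -1).
Bottom-up per-node check:
  node 34: h_left=-1, h_right=-1, diff=0 [OK], height=0
  node 33: h_left=-1, h_right=0, diff=1 [OK], height=1
  node 28: h_left=-1, h_right=1, diff=2 [FAIL (|-1-1|=2 > 1)], height=2
  node 21: h_left=-1, h_right=2, diff=3 [FAIL (|-1-2|=3 > 1)], height=3
  node 17: h_left=-1, h_right=3, diff=4 [FAIL (|-1-3|=4 > 1)], height=4
  node 10: h_left=-1, h_right=4, diff=5 [FAIL (|-1-4|=5 > 1)], height=5
  node 1: h_left=-1, h_right=5, diff=6 [FAIL (|-1-5|=6 > 1)], height=6
Node 28 violates the condition: |-1 - 1| = 2 > 1.
Result: Not balanced


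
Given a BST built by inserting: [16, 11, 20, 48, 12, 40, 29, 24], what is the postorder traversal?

Tree insertion order: [16, 11, 20, 48, 12, 40, 29, 24]
Tree (level-order array): [16, 11, 20, None, 12, None, 48, None, None, 40, None, 29, None, 24]
Postorder traversal: [12, 11, 24, 29, 40, 48, 20, 16]


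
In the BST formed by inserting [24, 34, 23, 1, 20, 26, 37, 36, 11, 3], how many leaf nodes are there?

Tree built from: [24, 34, 23, 1, 20, 26, 37, 36, 11, 3]
Tree (level-order array): [24, 23, 34, 1, None, 26, 37, None, 20, None, None, 36, None, 11, None, None, None, 3]
Rule: A leaf has 0 children.
Per-node child counts:
  node 24: 2 child(ren)
  node 23: 1 child(ren)
  node 1: 1 child(ren)
  node 20: 1 child(ren)
  node 11: 1 child(ren)
  node 3: 0 child(ren)
  node 34: 2 child(ren)
  node 26: 0 child(ren)
  node 37: 1 child(ren)
  node 36: 0 child(ren)
Matching nodes: [3, 26, 36]
Count of leaf nodes: 3


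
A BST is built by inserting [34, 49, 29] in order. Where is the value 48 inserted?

Starting tree (level order): [34, 29, 49]
Insertion path: 34 -> 49
Result: insert 48 as left child of 49
Final tree (level order): [34, 29, 49, None, None, 48]


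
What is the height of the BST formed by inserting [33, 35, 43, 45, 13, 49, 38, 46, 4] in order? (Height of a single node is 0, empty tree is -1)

Insertion order: [33, 35, 43, 45, 13, 49, 38, 46, 4]
Tree (level-order array): [33, 13, 35, 4, None, None, 43, None, None, 38, 45, None, None, None, 49, 46]
Compute height bottom-up (empty subtree = -1):
  height(4) = 1 + max(-1, -1) = 0
  height(13) = 1 + max(0, -1) = 1
  height(38) = 1 + max(-1, -1) = 0
  height(46) = 1 + max(-1, -1) = 0
  height(49) = 1 + max(0, -1) = 1
  height(45) = 1 + max(-1, 1) = 2
  height(43) = 1 + max(0, 2) = 3
  height(35) = 1 + max(-1, 3) = 4
  height(33) = 1 + max(1, 4) = 5
Height = 5


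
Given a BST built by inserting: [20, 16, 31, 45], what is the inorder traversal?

Tree insertion order: [20, 16, 31, 45]
Tree (level-order array): [20, 16, 31, None, None, None, 45]
Inorder traversal: [16, 20, 31, 45]


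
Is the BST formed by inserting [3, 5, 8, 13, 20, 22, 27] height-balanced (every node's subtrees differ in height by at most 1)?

Tree (level-order array): [3, None, 5, None, 8, None, 13, None, 20, None, 22, None, 27]
Definition: a tree is height-balanced if, at every node, |h(left) - h(right)| <= 1 (empty subtree has height -1).
Bottom-up per-node check:
  node 27: h_left=-1, h_right=-1, diff=0 [OK], height=0
  node 22: h_left=-1, h_right=0, diff=1 [OK], height=1
  node 20: h_left=-1, h_right=1, diff=2 [FAIL (|-1-1|=2 > 1)], height=2
  node 13: h_left=-1, h_right=2, diff=3 [FAIL (|-1-2|=3 > 1)], height=3
  node 8: h_left=-1, h_right=3, diff=4 [FAIL (|-1-3|=4 > 1)], height=4
  node 5: h_left=-1, h_right=4, diff=5 [FAIL (|-1-4|=5 > 1)], height=5
  node 3: h_left=-1, h_right=5, diff=6 [FAIL (|-1-5|=6 > 1)], height=6
Node 20 violates the condition: |-1 - 1| = 2 > 1.
Result: Not balanced


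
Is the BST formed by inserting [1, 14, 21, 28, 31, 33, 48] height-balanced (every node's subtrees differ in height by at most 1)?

Tree (level-order array): [1, None, 14, None, 21, None, 28, None, 31, None, 33, None, 48]
Definition: a tree is height-balanced if, at every node, |h(left) - h(right)| <= 1 (empty subtree has height -1).
Bottom-up per-node check:
  node 48: h_left=-1, h_right=-1, diff=0 [OK], height=0
  node 33: h_left=-1, h_right=0, diff=1 [OK], height=1
  node 31: h_left=-1, h_right=1, diff=2 [FAIL (|-1-1|=2 > 1)], height=2
  node 28: h_left=-1, h_right=2, diff=3 [FAIL (|-1-2|=3 > 1)], height=3
  node 21: h_left=-1, h_right=3, diff=4 [FAIL (|-1-3|=4 > 1)], height=4
  node 14: h_left=-1, h_right=4, diff=5 [FAIL (|-1-4|=5 > 1)], height=5
  node 1: h_left=-1, h_right=5, diff=6 [FAIL (|-1-5|=6 > 1)], height=6
Node 31 violates the condition: |-1 - 1| = 2 > 1.
Result: Not balanced


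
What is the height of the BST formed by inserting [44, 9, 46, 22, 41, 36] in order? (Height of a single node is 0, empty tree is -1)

Insertion order: [44, 9, 46, 22, 41, 36]
Tree (level-order array): [44, 9, 46, None, 22, None, None, None, 41, 36]
Compute height bottom-up (empty subtree = -1):
  height(36) = 1 + max(-1, -1) = 0
  height(41) = 1 + max(0, -1) = 1
  height(22) = 1 + max(-1, 1) = 2
  height(9) = 1 + max(-1, 2) = 3
  height(46) = 1 + max(-1, -1) = 0
  height(44) = 1 + max(3, 0) = 4
Height = 4


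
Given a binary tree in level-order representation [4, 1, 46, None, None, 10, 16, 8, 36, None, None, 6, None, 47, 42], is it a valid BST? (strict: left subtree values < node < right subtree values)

Level-order array: [4, 1, 46, None, None, 10, 16, 8, 36, None, None, 6, None, 47, 42]
Validate using subtree bounds (lo, hi): at each node, require lo < value < hi,
then recurse left with hi=value and right with lo=value.
Preorder trace (stopping at first violation):
  at node 4 with bounds (-inf, +inf): OK
  at node 1 with bounds (-inf, 4): OK
  at node 46 with bounds (4, +inf): OK
  at node 10 with bounds (4, 46): OK
  at node 8 with bounds (4, 10): OK
  at node 6 with bounds (4, 8): OK
  at node 36 with bounds (10, 46): OK
  at node 47 with bounds (10, 36): VIOLATION
Node 47 violates its bound: not (10 < 47 < 36).
Result: Not a valid BST


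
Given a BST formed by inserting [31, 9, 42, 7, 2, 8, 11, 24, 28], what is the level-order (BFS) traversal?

Tree insertion order: [31, 9, 42, 7, 2, 8, 11, 24, 28]
Tree (level-order array): [31, 9, 42, 7, 11, None, None, 2, 8, None, 24, None, None, None, None, None, 28]
BFS from the root, enqueuing left then right child of each popped node:
  queue [31] -> pop 31, enqueue [9, 42], visited so far: [31]
  queue [9, 42] -> pop 9, enqueue [7, 11], visited so far: [31, 9]
  queue [42, 7, 11] -> pop 42, enqueue [none], visited so far: [31, 9, 42]
  queue [7, 11] -> pop 7, enqueue [2, 8], visited so far: [31, 9, 42, 7]
  queue [11, 2, 8] -> pop 11, enqueue [24], visited so far: [31, 9, 42, 7, 11]
  queue [2, 8, 24] -> pop 2, enqueue [none], visited so far: [31, 9, 42, 7, 11, 2]
  queue [8, 24] -> pop 8, enqueue [none], visited so far: [31, 9, 42, 7, 11, 2, 8]
  queue [24] -> pop 24, enqueue [28], visited so far: [31, 9, 42, 7, 11, 2, 8, 24]
  queue [28] -> pop 28, enqueue [none], visited so far: [31, 9, 42, 7, 11, 2, 8, 24, 28]
Result: [31, 9, 42, 7, 11, 2, 8, 24, 28]


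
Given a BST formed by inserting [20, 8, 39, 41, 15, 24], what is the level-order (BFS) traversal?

Tree insertion order: [20, 8, 39, 41, 15, 24]
Tree (level-order array): [20, 8, 39, None, 15, 24, 41]
BFS from the root, enqueuing left then right child of each popped node:
  queue [20] -> pop 20, enqueue [8, 39], visited so far: [20]
  queue [8, 39] -> pop 8, enqueue [15], visited so far: [20, 8]
  queue [39, 15] -> pop 39, enqueue [24, 41], visited so far: [20, 8, 39]
  queue [15, 24, 41] -> pop 15, enqueue [none], visited so far: [20, 8, 39, 15]
  queue [24, 41] -> pop 24, enqueue [none], visited so far: [20, 8, 39, 15, 24]
  queue [41] -> pop 41, enqueue [none], visited so far: [20, 8, 39, 15, 24, 41]
Result: [20, 8, 39, 15, 24, 41]


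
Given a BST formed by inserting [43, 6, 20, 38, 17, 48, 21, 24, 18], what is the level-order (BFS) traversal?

Tree insertion order: [43, 6, 20, 38, 17, 48, 21, 24, 18]
Tree (level-order array): [43, 6, 48, None, 20, None, None, 17, 38, None, 18, 21, None, None, None, None, 24]
BFS from the root, enqueuing left then right child of each popped node:
  queue [43] -> pop 43, enqueue [6, 48], visited so far: [43]
  queue [6, 48] -> pop 6, enqueue [20], visited so far: [43, 6]
  queue [48, 20] -> pop 48, enqueue [none], visited so far: [43, 6, 48]
  queue [20] -> pop 20, enqueue [17, 38], visited so far: [43, 6, 48, 20]
  queue [17, 38] -> pop 17, enqueue [18], visited so far: [43, 6, 48, 20, 17]
  queue [38, 18] -> pop 38, enqueue [21], visited so far: [43, 6, 48, 20, 17, 38]
  queue [18, 21] -> pop 18, enqueue [none], visited so far: [43, 6, 48, 20, 17, 38, 18]
  queue [21] -> pop 21, enqueue [24], visited so far: [43, 6, 48, 20, 17, 38, 18, 21]
  queue [24] -> pop 24, enqueue [none], visited so far: [43, 6, 48, 20, 17, 38, 18, 21, 24]
Result: [43, 6, 48, 20, 17, 38, 18, 21, 24]


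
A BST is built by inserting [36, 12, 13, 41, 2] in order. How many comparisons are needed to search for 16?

Search path for 16: 36 -> 12 -> 13
Found: False
Comparisons: 3


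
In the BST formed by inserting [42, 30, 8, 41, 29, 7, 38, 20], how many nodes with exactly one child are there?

Tree built from: [42, 30, 8, 41, 29, 7, 38, 20]
Tree (level-order array): [42, 30, None, 8, 41, 7, 29, 38, None, None, None, 20]
Rule: These are nodes with exactly 1 non-null child.
Per-node child counts:
  node 42: 1 child(ren)
  node 30: 2 child(ren)
  node 8: 2 child(ren)
  node 7: 0 child(ren)
  node 29: 1 child(ren)
  node 20: 0 child(ren)
  node 41: 1 child(ren)
  node 38: 0 child(ren)
Matching nodes: [42, 29, 41]
Count of nodes with exactly one child: 3


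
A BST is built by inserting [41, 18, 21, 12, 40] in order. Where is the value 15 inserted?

Starting tree (level order): [41, 18, None, 12, 21, None, None, None, 40]
Insertion path: 41 -> 18 -> 12
Result: insert 15 as right child of 12
Final tree (level order): [41, 18, None, 12, 21, None, 15, None, 40]


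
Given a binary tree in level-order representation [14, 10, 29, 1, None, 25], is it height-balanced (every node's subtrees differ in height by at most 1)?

Tree (level-order array): [14, 10, 29, 1, None, 25]
Definition: a tree is height-balanced if, at every node, |h(left) - h(right)| <= 1 (empty subtree has height -1).
Bottom-up per-node check:
  node 1: h_left=-1, h_right=-1, diff=0 [OK], height=0
  node 10: h_left=0, h_right=-1, diff=1 [OK], height=1
  node 25: h_left=-1, h_right=-1, diff=0 [OK], height=0
  node 29: h_left=0, h_right=-1, diff=1 [OK], height=1
  node 14: h_left=1, h_right=1, diff=0 [OK], height=2
All nodes satisfy the balance condition.
Result: Balanced


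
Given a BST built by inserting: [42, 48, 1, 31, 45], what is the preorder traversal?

Tree insertion order: [42, 48, 1, 31, 45]
Tree (level-order array): [42, 1, 48, None, 31, 45]
Preorder traversal: [42, 1, 31, 48, 45]


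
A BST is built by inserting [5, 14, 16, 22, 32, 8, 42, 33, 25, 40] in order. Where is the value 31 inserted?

Starting tree (level order): [5, None, 14, 8, 16, None, None, None, 22, None, 32, 25, 42, None, None, 33, None, None, 40]
Insertion path: 5 -> 14 -> 16 -> 22 -> 32 -> 25
Result: insert 31 as right child of 25
Final tree (level order): [5, None, 14, 8, 16, None, None, None, 22, None, 32, 25, 42, None, 31, 33, None, None, None, None, 40]


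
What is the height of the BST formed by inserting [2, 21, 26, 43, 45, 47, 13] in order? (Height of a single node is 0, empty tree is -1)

Insertion order: [2, 21, 26, 43, 45, 47, 13]
Tree (level-order array): [2, None, 21, 13, 26, None, None, None, 43, None, 45, None, 47]
Compute height bottom-up (empty subtree = -1):
  height(13) = 1 + max(-1, -1) = 0
  height(47) = 1 + max(-1, -1) = 0
  height(45) = 1 + max(-1, 0) = 1
  height(43) = 1 + max(-1, 1) = 2
  height(26) = 1 + max(-1, 2) = 3
  height(21) = 1 + max(0, 3) = 4
  height(2) = 1 + max(-1, 4) = 5
Height = 5


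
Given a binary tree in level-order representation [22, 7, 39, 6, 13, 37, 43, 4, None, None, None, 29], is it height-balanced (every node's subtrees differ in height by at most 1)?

Tree (level-order array): [22, 7, 39, 6, 13, 37, 43, 4, None, None, None, 29]
Definition: a tree is height-balanced if, at every node, |h(left) - h(right)| <= 1 (empty subtree has height -1).
Bottom-up per-node check:
  node 4: h_left=-1, h_right=-1, diff=0 [OK], height=0
  node 6: h_left=0, h_right=-1, diff=1 [OK], height=1
  node 13: h_left=-1, h_right=-1, diff=0 [OK], height=0
  node 7: h_left=1, h_right=0, diff=1 [OK], height=2
  node 29: h_left=-1, h_right=-1, diff=0 [OK], height=0
  node 37: h_left=0, h_right=-1, diff=1 [OK], height=1
  node 43: h_left=-1, h_right=-1, diff=0 [OK], height=0
  node 39: h_left=1, h_right=0, diff=1 [OK], height=2
  node 22: h_left=2, h_right=2, diff=0 [OK], height=3
All nodes satisfy the balance condition.
Result: Balanced


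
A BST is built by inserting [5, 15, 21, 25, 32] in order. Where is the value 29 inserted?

Starting tree (level order): [5, None, 15, None, 21, None, 25, None, 32]
Insertion path: 5 -> 15 -> 21 -> 25 -> 32
Result: insert 29 as left child of 32
Final tree (level order): [5, None, 15, None, 21, None, 25, None, 32, 29]


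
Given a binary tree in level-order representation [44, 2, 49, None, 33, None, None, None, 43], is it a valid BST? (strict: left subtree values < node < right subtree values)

Level-order array: [44, 2, 49, None, 33, None, None, None, 43]
Validate using subtree bounds (lo, hi): at each node, require lo < value < hi,
then recurse left with hi=value and right with lo=value.
Preorder trace (stopping at first violation):
  at node 44 with bounds (-inf, +inf): OK
  at node 2 with bounds (-inf, 44): OK
  at node 33 with bounds (2, 44): OK
  at node 43 with bounds (33, 44): OK
  at node 49 with bounds (44, +inf): OK
No violation found at any node.
Result: Valid BST


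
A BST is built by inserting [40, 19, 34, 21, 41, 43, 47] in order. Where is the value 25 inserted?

Starting tree (level order): [40, 19, 41, None, 34, None, 43, 21, None, None, 47]
Insertion path: 40 -> 19 -> 34 -> 21
Result: insert 25 as right child of 21
Final tree (level order): [40, 19, 41, None, 34, None, 43, 21, None, None, 47, None, 25]


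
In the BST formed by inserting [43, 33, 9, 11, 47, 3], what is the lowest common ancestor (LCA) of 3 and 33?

Tree insertion order: [43, 33, 9, 11, 47, 3]
Tree (level-order array): [43, 33, 47, 9, None, None, None, 3, 11]
In a BST, the LCA of p=3, q=33 is the first node v on the
root-to-leaf path with p <= v <= q (go left if both < v, right if both > v).
Walk from root:
  at 43: both 3 and 33 < 43, go left
  at 33: 3 <= 33 <= 33, this is the LCA
LCA = 33


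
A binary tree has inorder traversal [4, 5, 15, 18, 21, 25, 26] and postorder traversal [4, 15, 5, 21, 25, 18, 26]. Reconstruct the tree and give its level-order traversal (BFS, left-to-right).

Inorder:   [4, 5, 15, 18, 21, 25, 26]
Postorder: [4, 15, 5, 21, 25, 18, 26]
Algorithm: postorder visits root last, so walk postorder right-to-left;
each value is the root of the current inorder slice — split it at that
value, recurse on the right subtree first, then the left.
Recursive splits:
  root=26; inorder splits into left=[4, 5, 15, 18, 21, 25], right=[]
  root=18; inorder splits into left=[4, 5, 15], right=[21, 25]
  root=25; inorder splits into left=[21], right=[]
  root=21; inorder splits into left=[], right=[]
  root=5; inorder splits into left=[4], right=[15]
  root=15; inorder splits into left=[], right=[]
  root=4; inorder splits into left=[], right=[]
Reconstructed level-order: [26, 18, 5, 25, 4, 15, 21]


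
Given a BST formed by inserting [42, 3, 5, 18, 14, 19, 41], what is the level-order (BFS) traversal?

Tree insertion order: [42, 3, 5, 18, 14, 19, 41]
Tree (level-order array): [42, 3, None, None, 5, None, 18, 14, 19, None, None, None, 41]
BFS from the root, enqueuing left then right child of each popped node:
  queue [42] -> pop 42, enqueue [3], visited so far: [42]
  queue [3] -> pop 3, enqueue [5], visited so far: [42, 3]
  queue [5] -> pop 5, enqueue [18], visited so far: [42, 3, 5]
  queue [18] -> pop 18, enqueue [14, 19], visited so far: [42, 3, 5, 18]
  queue [14, 19] -> pop 14, enqueue [none], visited so far: [42, 3, 5, 18, 14]
  queue [19] -> pop 19, enqueue [41], visited so far: [42, 3, 5, 18, 14, 19]
  queue [41] -> pop 41, enqueue [none], visited so far: [42, 3, 5, 18, 14, 19, 41]
Result: [42, 3, 5, 18, 14, 19, 41]


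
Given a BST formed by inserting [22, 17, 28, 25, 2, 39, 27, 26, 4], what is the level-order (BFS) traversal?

Tree insertion order: [22, 17, 28, 25, 2, 39, 27, 26, 4]
Tree (level-order array): [22, 17, 28, 2, None, 25, 39, None, 4, None, 27, None, None, None, None, 26]
BFS from the root, enqueuing left then right child of each popped node:
  queue [22] -> pop 22, enqueue [17, 28], visited so far: [22]
  queue [17, 28] -> pop 17, enqueue [2], visited so far: [22, 17]
  queue [28, 2] -> pop 28, enqueue [25, 39], visited so far: [22, 17, 28]
  queue [2, 25, 39] -> pop 2, enqueue [4], visited so far: [22, 17, 28, 2]
  queue [25, 39, 4] -> pop 25, enqueue [27], visited so far: [22, 17, 28, 2, 25]
  queue [39, 4, 27] -> pop 39, enqueue [none], visited so far: [22, 17, 28, 2, 25, 39]
  queue [4, 27] -> pop 4, enqueue [none], visited so far: [22, 17, 28, 2, 25, 39, 4]
  queue [27] -> pop 27, enqueue [26], visited so far: [22, 17, 28, 2, 25, 39, 4, 27]
  queue [26] -> pop 26, enqueue [none], visited so far: [22, 17, 28, 2, 25, 39, 4, 27, 26]
Result: [22, 17, 28, 2, 25, 39, 4, 27, 26]
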